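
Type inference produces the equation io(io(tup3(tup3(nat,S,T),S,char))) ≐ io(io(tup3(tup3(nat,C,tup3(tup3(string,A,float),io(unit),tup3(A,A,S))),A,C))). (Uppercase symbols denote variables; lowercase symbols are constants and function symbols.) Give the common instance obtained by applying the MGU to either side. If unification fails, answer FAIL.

Decompose io/1: io(tup3(tup3(nat,S,T),S,char)) ≐ io(tup3(tup3(nat,C,tup3(tup3(string,A,float),io(unit),tup3(A,A,S))),A,C)).
Decompose io/1: tup3(tup3(nat,S,T),S,char) ≐ tup3(tup3(nat,C,tup3(tup3(string,A,float),io(unit),tup3(A,A,S))),A,C).
Decompose tup3/3: tup3(nat,S,T) ≐ tup3(nat,C,tup3(tup3(string,A,float),io(unit),tup3(A,A,S))),  S ≐ A,  char ≐ C.
Decompose tup3/3: nat ≐ nat,  S ≐ C,  T ≐ tup3(tup3(string,A,float),io(unit),tup3(A,A,S)).
Delete trivial equation nat ≐ nat.
Bind S := C; substituting into the 2 remaining equations that mention S gives: T ≐ tup3(tup3(string,A,float),io(unit),tup3(A,A,C)),  C ≐ A.
Bind T := tup3(tup3(string,A,float),io(unit),tup3(A,A,C)); no other remaining equation mentions T.
Bind C := A; substituting into the remaining equation gives: char ≐ A. Substituting into the earlier bindings gives S := A, T := tup3(tup3(string,A,float),io(unit),tup3(A,A,A)).
Bind A := char. Substituting into the earlier bindings gives S := char, T := tup3(tup3(string,char,float),io(unit),tup3(char,char,char)), C := char.
Applying the MGU to either side gives io(io(tup3(tup3(nat,char,tup3(tup3(string,char,float),io(unit),tup3(char,char,char))),char,char))).

io(io(tup3(tup3(nat,char,tup3(tup3(string,char,float),io(unit),tup3(char,char,char))),char,char)))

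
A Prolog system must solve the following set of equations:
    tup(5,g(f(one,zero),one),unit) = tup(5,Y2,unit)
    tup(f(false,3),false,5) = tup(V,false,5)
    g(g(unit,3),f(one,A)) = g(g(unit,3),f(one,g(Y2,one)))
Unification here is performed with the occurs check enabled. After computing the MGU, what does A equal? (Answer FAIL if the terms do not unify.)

Decompose tup/3: 5 = 5,  g(f(one,zero),one) = Y2,  unit = unit.
Delete trivial equation 5 = 5.
Bind Y2 := g(f(one,zero),one); substituting into the one remaining equation that mentions Y2 gives: g(g(unit,3),f(one,A)) = g(g(unit,3),f(one,g(g(f(one,zero),one),one))).
Delete trivial equation unit = unit.
Decompose tup/3: f(false,3) = V,  false = false,  5 = 5.
Bind V := f(false,3); no other remaining equation mentions V.
Delete trivial equation false = false.
Delete trivial equation 5 = 5.
Decompose g/2: g(unit,3) = g(unit,3),  f(one,A) = f(one,g(g(f(one,zero),one),one)).
Delete trivial equation g(unit,3) = g(unit,3).
Decompose f/2: one = one,  A = g(g(f(one,zero),one),one).
Delete trivial equation one = one.
Bind A := g(g(f(one,zero),one),one).
MGU = { Y2 = g(f(one,zero),one), V = f(false,3), A = g(g(f(one,zero),one),one) }, so A = g(g(f(one,zero),one),one).

g(g(f(one,zero),one),one)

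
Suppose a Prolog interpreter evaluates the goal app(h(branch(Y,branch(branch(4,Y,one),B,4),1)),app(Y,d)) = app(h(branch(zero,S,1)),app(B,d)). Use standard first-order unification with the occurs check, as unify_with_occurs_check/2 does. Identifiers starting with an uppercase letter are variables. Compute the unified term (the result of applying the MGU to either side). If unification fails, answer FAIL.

app(h(branch(zero,branch(branch(4,zero,one),zero,4),1)),app(zero,d))

Decompose app/2: h(branch(Y,branch(branch(4,Y,one),B,4),1)) = h(branch(zero,S,1)),  app(Y,d) = app(B,d).
Decompose h/1: branch(Y,branch(branch(4,Y,one),B,4),1) = branch(zero,S,1).
Decompose branch/3: Y = zero,  branch(branch(4,Y,one),B,4) = S,  1 = 1.
Bind Y := zero; substituting into the 2 remaining equations that mention Y gives: branch(branch(4,zero,one),B,4) = S,  app(zero,d) = app(B,d).
Bind S := branch(branch(4,zero,one),B,4); no other remaining equation mentions S.
Delete trivial equation 1 = 1.
Decompose app/2: zero = B,  d = d.
Bind B := zero; no other remaining equation mentions B. Substituting into the earlier binding gives S := branch(branch(4,zero,one),zero,4).
Delete trivial equation d = d.
Applying the MGU to either side gives app(h(branch(zero,branch(branch(4,zero,one),zero,4),1)),app(zero,d)).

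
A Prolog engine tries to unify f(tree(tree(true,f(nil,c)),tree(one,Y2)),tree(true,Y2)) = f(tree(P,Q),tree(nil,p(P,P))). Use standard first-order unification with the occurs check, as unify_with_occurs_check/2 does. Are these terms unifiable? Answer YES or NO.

NO

Decompose f/2: tree(tree(true,f(nil,c)),tree(one,Y2)) = tree(P,Q),  tree(true,Y2) = tree(nil,p(P,P)).
Decompose tree/2: tree(true,f(nil,c)) = P,  tree(one,Y2) = Q.
Bind P := tree(true,f(nil,c)); substituting into the one remaining equation that mentions P gives: tree(true,Y2) = tree(nil,p(tree(true,f(nil,c)),tree(true,f(nil,c)))).
Bind Q := tree(one,Y2); no other remaining equation mentions Q.
Decompose tree/2: true = nil,  Y2 = p(tree(true,f(nil,c)),tree(true,f(nil,c))).
Clash: constants true and nil differ; no unifier exists.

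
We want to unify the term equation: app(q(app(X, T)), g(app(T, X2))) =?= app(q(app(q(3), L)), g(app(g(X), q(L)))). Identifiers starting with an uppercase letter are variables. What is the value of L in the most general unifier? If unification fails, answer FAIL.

Decompose app/2: q(app(X, T)) =?= q(app(q(3), L)),  g(app(T, X2)) =?= g(app(g(X), q(L))).
Decompose q/1: app(X, T) =?= app(q(3), L).
Decompose app/2: X =?= q(3),  T =?= L.
Bind X := q(3); substituting into the one remaining equation that mentions X gives: g(app(T, X2)) =?= g(app(g(q(3)), q(L))).
Bind T := L; substituting into the remaining equation gives: g(app(L, X2)) =?= g(app(g(q(3)), q(L))).
Decompose g/1: app(L, X2) =?= app(g(q(3)), q(L)).
Decompose app/2: L =?= g(q(3)),  X2 =?= q(L).
Bind L := g(q(3)); substituting into the remaining equation gives: X2 =?= q(g(q(3))). Substituting into the earlier binding gives T := g(q(3)).
Bind X2 := q(g(q(3))).
MGU = { X -> q(3), T -> g(q(3)), L -> g(q(3)), X2 -> q(g(q(3))) }, so L -> g(q(3)).

g(q(3))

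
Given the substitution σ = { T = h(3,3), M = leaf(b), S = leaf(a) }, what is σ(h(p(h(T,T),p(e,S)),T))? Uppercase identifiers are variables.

h(p(h(h(3,3),h(3,3)),p(e,leaf(a))),h(3,3))

Replace each occurrence of T with h(3,3).
Replace each occurrence of S with leaf(a).
Result: h(p(h(h(3,3),h(3,3)),p(e,leaf(a))),h(3,3)).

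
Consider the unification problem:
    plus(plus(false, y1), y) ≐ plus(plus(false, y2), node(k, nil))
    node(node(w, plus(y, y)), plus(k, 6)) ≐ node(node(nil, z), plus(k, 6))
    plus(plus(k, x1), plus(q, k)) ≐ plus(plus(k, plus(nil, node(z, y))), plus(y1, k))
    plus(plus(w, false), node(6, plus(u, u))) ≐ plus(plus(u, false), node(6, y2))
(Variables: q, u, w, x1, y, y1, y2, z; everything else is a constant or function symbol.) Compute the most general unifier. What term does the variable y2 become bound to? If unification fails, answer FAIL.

Decompose plus/2: plus(false, y1) ≐ plus(false, y2),  y ≐ node(k, nil).
Decompose plus/2: false ≐ false,  y1 ≐ y2.
Delete trivial equation false ≐ false.
Bind y1 := y2; substituting into the one remaining equation that mentions y1 gives: plus(plus(k, x1), plus(q, k)) ≐ plus(plus(k, plus(nil, node(z, y))), plus(y2, k)).
Bind y := node(k, nil); substituting into the 2 remaining equations that mention y gives: node(node(w, plus(node(k, nil), node(k, nil))), plus(k, 6)) ≐ node(node(nil, z), plus(k, 6)),  plus(plus(k, x1), plus(q, k)) ≐ plus(plus(k, plus(nil, node(z, node(k, nil)))), plus(y2, k)).
Decompose node/2: node(w, plus(node(k, nil), node(k, nil))) ≐ node(nil, z),  plus(k, 6) ≐ plus(k, 6).
Decompose node/2: w ≐ nil,  plus(node(k, nil), node(k, nil)) ≐ z.
Bind w := nil; substituting into the one remaining equation that mentions w gives: plus(plus(nil, false), node(6, plus(u, u))) ≐ plus(plus(u, false), node(6, y2)).
Bind z := plus(node(k, nil), node(k, nil)); substituting into the one remaining equation that mentions z gives: plus(plus(k, x1), plus(q, k)) ≐ plus(plus(k, plus(nil, node(plus(node(k, nil), node(k, nil)), node(k, nil)))), plus(y2, k)).
Delete trivial equation plus(k, 6) ≐ plus(k, 6).
Decompose plus/2: plus(k, x1) ≐ plus(k, plus(nil, node(plus(node(k, nil), node(k, nil)), node(k, nil)))),  plus(q, k) ≐ plus(y2, k).
Decompose plus/2: k ≐ k,  x1 ≐ plus(nil, node(plus(node(k, nil), node(k, nil)), node(k, nil))).
Delete trivial equation k ≐ k.
Bind x1 := plus(nil, node(plus(node(k, nil), node(k, nil)), node(k, nil))); no other remaining equation mentions x1.
Decompose plus/2: q ≐ y2,  k ≐ k.
Bind q := y2; no other remaining equation mentions q.
Delete trivial equation k ≐ k.
Decompose plus/2: plus(nil, false) ≐ plus(u, false),  node(6, plus(u, u)) ≐ node(6, y2).
Decompose plus/2: nil ≐ u,  false ≐ false.
Bind u := nil; substituting into the one remaining equation that mentions u gives: node(6, plus(nil, nil)) ≐ node(6, y2).
Delete trivial equation false ≐ false.
Decompose node/2: 6 ≐ 6,  plus(nil, nil) ≐ y2.
Delete trivial equation 6 ≐ 6.
Bind y2 := plus(nil, nil). Substituting into the earlier bindings gives y1 := plus(nil, nil), q := plus(nil, nil).
MGU = { y1 -> plus(nil, nil), y -> node(k, nil), w -> nil, z -> plus(node(k, nil), node(k, nil)), x1 -> plus(nil, node(plus(node(k, nil), node(k, nil)), node(k, nil))), q -> plus(nil, nil), u -> nil, y2 -> plus(nil, nil) }, so y2 -> plus(nil, nil).

plus(nil, nil)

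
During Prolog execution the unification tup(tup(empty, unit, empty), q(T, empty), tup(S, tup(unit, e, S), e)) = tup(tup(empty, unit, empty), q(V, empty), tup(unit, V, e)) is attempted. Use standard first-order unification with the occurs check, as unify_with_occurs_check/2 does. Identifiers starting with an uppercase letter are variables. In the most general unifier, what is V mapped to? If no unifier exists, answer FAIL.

Decompose tup/3: tup(empty, unit, empty) = tup(empty, unit, empty),  q(T, empty) = q(V, empty),  tup(S, tup(unit, e, S), e) = tup(unit, V, e).
Delete trivial equation tup(empty, unit, empty) = tup(empty, unit, empty).
Decompose q/2: T = V,  empty = empty.
Bind T := V; no other remaining equation mentions T.
Delete trivial equation empty = empty.
Decompose tup/3: S = unit,  tup(unit, e, S) = V,  e = e.
Bind S := unit; substituting into the one remaining equation that mentions S gives: tup(unit, e, unit) = V.
Bind V := tup(unit, e, unit); no other remaining equation mentions V. Substituting into the earlier binding gives T := tup(unit, e, unit).
Delete trivial equation e = e.
MGU = { T -> tup(unit, e, unit), S -> unit, V -> tup(unit, e, unit) }, so V -> tup(unit, e, unit).

tup(unit, e, unit)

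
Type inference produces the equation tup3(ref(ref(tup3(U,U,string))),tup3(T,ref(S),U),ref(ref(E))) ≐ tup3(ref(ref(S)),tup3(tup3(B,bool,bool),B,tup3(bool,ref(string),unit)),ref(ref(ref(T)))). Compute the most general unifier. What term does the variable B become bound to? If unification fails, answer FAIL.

ref(tup3(tup3(bool,ref(string),unit),tup3(bool,ref(string),unit),string))

Decompose tup3/3: ref(ref(tup3(U,U,string))) ≐ ref(ref(S)),  tup3(T,ref(S),U) ≐ tup3(tup3(B,bool,bool),B,tup3(bool,ref(string),unit)),  ref(ref(E)) ≐ ref(ref(ref(T))).
Decompose ref/1: ref(tup3(U,U,string)) ≐ ref(S).
Decompose ref/1: tup3(U,U,string) ≐ S.
Bind S := tup3(U,U,string); substituting into the one remaining equation that mentions S gives: tup3(T,ref(tup3(U,U,string)),U) ≐ tup3(tup3(B,bool,bool),B,tup3(bool,ref(string),unit)).
Decompose tup3/3: T ≐ tup3(B,bool,bool),  ref(tup3(U,U,string)) ≐ B,  U ≐ tup3(bool,ref(string),unit).
Bind T := tup3(B,bool,bool); substituting into the one remaining equation that mentions T gives: ref(ref(E)) ≐ ref(ref(ref(tup3(B,bool,bool)))).
Bind B := ref(tup3(U,U,string)); substituting into the one remaining equation that mentions B gives: ref(ref(E)) ≐ ref(ref(ref(tup3(ref(tup3(U,U,string)),bool,bool)))). Substituting into the earlier binding gives T := tup3(ref(tup3(U,U,string)),bool,bool).
Bind U := tup3(bool,ref(string),unit); substituting into the remaining equation gives: ref(ref(E)) ≐ ref(ref(ref(tup3(ref(tup3(tup3(bool,ref(string),unit),tup3(bool,ref(string),unit),string)),bool,bool)))). Substituting into the earlier bindings gives S := tup3(tup3(bool,ref(string),unit),tup3(bool,ref(string),unit),string), T := tup3(ref(tup3(tup3(bool,ref(string),unit),tup3(bool,ref(string),unit),string)),bool,bool), B := ref(tup3(tup3(bool,ref(string),unit),tup3(bool,ref(string),unit),string)).
Decompose ref/1: ref(E) ≐ ref(ref(tup3(ref(tup3(tup3(bool,ref(string),unit),tup3(bool,ref(string),unit),string)),bool,bool))).
Decompose ref/1: E ≐ ref(tup3(ref(tup3(tup3(bool,ref(string),unit),tup3(bool,ref(string),unit),string)),bool,bool)).
Bind E := ref(tup3(ref(tup3(tup3(bool,ref(string),unit),tup3(bool,ref(string),unit),string)),bool,bool)).
MGU = { S -> tup3(tup3(bool,ref(string),unit),tup3(bool,ref(string),unit),string), T -> tup3(ref(tup3(tup3(bool,ref(string),unit),tup3(bool,ref(string),unit),string)),bool,bool), B -> ref(tup3(tup3(bool,ref(string),unit),tup3(bool,ref(string),unit),string)), U -> tup3(bool,ref(string),unit), E -> ref(tup3(ref(tup3(tup3(bool,ref(string),unit),tup3(bool,ref(string),unit),string)),bool,bool)) }, so B -> ref(tup3(tup3(bool,ref(string),unit),tup3(bool,ref(string),unit),string)).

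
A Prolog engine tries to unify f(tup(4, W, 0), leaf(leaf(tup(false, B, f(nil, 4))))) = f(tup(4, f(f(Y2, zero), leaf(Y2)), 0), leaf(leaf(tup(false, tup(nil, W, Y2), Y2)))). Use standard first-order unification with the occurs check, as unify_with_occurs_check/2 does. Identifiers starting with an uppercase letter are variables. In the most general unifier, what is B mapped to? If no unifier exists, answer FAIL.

tup(nil, f(f(f(nil, 4), zero), leaf(f(nil, 4))), f(nil, 4))

Decompose f/2: tup(4, W, 0) = tup(4, f(f(Y2, zero), leaf(Y2)), 0),  leaf(leaf(tup(false, B, f(nil, 4)))) = leaf(leaf(tup(false, tup(nil, W, Y2), Y2))).
Decompose tup/3: 4 = 4,  W = f(f(Y2, zero), leaf(Y2)),  0 = 0.
Delete trivial equation 4 = 4.
Bind W := f(f(Y2, zero), leaf(Y2)); substituting into the one remaining equation that mentions W gives: leaf(leaf(tup(false, B, f(nil, 4)))) = leaf(leaf(tup(false, tup(nil, f(f(Y2, zero), leaf(Y2)), Y2), Y2))).
Delete trivial equation 0 = 0.
Decompose leaf/1: leaf(tup(false, B, f(nil, 4))) = leaf(tup(false, tup(nil, f(f(Y2, zero), leaf(Y2)), Y2), Y2)).
Decompose leaf/1: tup(false, B, f(nil, 4)) = tup(false, tup(nil, f(f(Y2, zero), leaf(Y2)), Y2), Y2).
Decompose tup/3: false = false,  B = tup(nil, f(f(Y2, zero), leaf(Y2)), Y2),  f(nil, 4) = Y2.
Delete trivial equation false = false.
Bind B := tup(nil, f(f(Y2, zero), leaf(Y2)), Y2); no other remaining equation mentions B.
Bind Y2 := f(nil, 4). Substituting into the earlier bindings gives W := f(f(f(nil, 4), zero), leaf(f(nil, 4))), B := tup(nil, f(f(f(nil, 4), zero), leaf(f(nil, 4))), f(nil, 4)).
MGU = { W = f(f(f(nil, 4), zero), leaf(f(nil, 4))), B = tup(nil, f(f(f(nil, 4), zero), leaf(f(nil, 4))), f(nil, 4)), Y2 = f(nil, 4) }, so B = tup(nil, f(f(f(nil, 4), zero), leaf(f(nil, 4))), f(nil, 4)).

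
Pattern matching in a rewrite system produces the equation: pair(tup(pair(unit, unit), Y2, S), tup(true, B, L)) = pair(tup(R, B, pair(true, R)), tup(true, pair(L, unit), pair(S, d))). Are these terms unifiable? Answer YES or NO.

YES

Decompose pair/2: tup(pair(unit, unit), Y2, S) = tup(R, B, pair(true, R)),  tup(true, B, L) = tup(true, pair(L, unit), pair(S, d)).
Decompose tup/3: pair(unit, unit) = R,  Y2 = B,  S = pair(true, R).
Bind R := pair(unit, unit); substituting into the one remaining equation that mentions R gives: S = pair(true, pair(unit, unit)).
Bind Y2 := B; no other remaining equation mentions Y2.
Bind S := pair(true, pair(unit, unit)); substituting into the remaining equation gives: tup(true, B, L) = tup(true, pair(L, unit), pair(pair(true, pair(unit, unit)), d)).
Decompose tup/3: true = true,  B = pair(L, unit),  L = pair(pair(true, pair(unit, unit)), d).
Delete trivial equation true = true.
Bind B := pair(L, unit); no other remaining equation mentions B. Substituting into the earlier binding gives Y2 := pair(L, unit).
Bind L := pair(pair(true, pair(unit, unit)), d). Substituting into the earlier bindings gives Y2 := pair(pair(pair(true, pair(unit, unit)), d), unit), B := pair(pair(pair(true, pair(unit, unit)), d), unit).
No equations remain and no clash or occurs-check failure arose, so a unifier exists.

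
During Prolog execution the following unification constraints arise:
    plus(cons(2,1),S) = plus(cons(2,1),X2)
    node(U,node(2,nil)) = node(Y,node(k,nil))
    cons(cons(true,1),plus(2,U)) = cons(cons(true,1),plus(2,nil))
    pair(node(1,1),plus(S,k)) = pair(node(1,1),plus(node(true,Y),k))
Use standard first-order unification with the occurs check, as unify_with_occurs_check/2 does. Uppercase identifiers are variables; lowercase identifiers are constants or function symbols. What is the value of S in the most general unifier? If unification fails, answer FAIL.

FAIL

Decompose plus/2: cons(2,1) = cons(2,1),  S = X2.
Delete trivial equation cons(2,1) = cons(2,1).
Bind S := X2; substituting into the one remaining equation that mentions S gives: pair(node(1,1),plus(X2,k)) = pair(node(1,1),plus(node(true,Y),k)).
Decompose node/2: U = Y,  node(2,nil) = node(k,nil).
Bind U := Y; substituting into the one remaining equation that mentions U gives: cons(cons(true,1),plus(2,Y)) = cons(cons(true,1),plus(2,nil)).
Decompose node/2: 2 = k,  nil = nil.
Clash: constants 2 and k differ; no unifier exists.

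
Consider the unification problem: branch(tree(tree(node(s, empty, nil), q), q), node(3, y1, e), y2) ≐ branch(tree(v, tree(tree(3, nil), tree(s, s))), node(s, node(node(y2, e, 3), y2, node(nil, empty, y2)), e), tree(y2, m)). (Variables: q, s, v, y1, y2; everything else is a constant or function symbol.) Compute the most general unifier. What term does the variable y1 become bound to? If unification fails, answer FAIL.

FAIL

Decompose branch/3: tree(tree(node(s, empty, nil), q), q) ≐ tree(v, tree(tree(3, nil), tree(s, s))),  node(3, y1, e) ≐ node(s, node(node(y2, e, 3), y2, node(nil, empty, y2)), e),  y2 ≐ tree(y2, m).
Decompose tree/2: tree(node(s, empty, nil), q) ≐ v,  q ≐ tree(tree(3, nil), tree(s, s)).
Bind v := tree(node(s, empty, nil), q); no other remaining equation mentions v.
Bind q := tree(tree(3, nil), tree(s, s)); no other remaining equation mentions q. Substituting into the earlier binding gives v := tree(node(s, empty, nil), tree(tree(3, nil), tree(s, s))).
Decompose node/3: 3 ≐ s,  y1 ≐ node(node(y2, e, 3), y2, node(nil, empty, y2)),  e ≐ e.
Bind s := 3; no other remaining equation mentions s. Substituting into the earlier bindings gives v := tree(node(3, empty, nil), tree(tree(3, nil), tree(3, 3))), q := tree(tree(3, nil), tree(3, 3)).
Bind y1 := node(node(y2, e, 3), y2, node(nil, empty, y2)); no other remaining equation mentions y1.
Delete trivial equation e ≐ e.
Occurs check fails: y2 occurs in tree(y2, m); the equation y2 ≐ tree(y2, m) has no finite solution.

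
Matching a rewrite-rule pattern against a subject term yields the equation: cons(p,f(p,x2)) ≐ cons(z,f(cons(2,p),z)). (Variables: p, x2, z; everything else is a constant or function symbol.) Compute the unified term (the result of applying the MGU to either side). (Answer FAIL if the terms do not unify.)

FAIL

Decompose cons/2: p ≐ z,  f(p,x2) ≐ f(cons(2,p),z).
Bind p := z; substituting into the remaining equation gives: f(z,x2) ≐ f(cons(2,z),z).
Decompose f/2: z ≐ cons(2,z),  x2 ≐ z.
Occurs check fails: z occurs in cons(2,z); the equation z ≐ cons(2,z) has no finite solution.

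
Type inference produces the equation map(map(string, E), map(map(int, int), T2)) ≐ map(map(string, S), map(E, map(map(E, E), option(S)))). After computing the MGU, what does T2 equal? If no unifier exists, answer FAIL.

map(map(map(int, int), map(int, int)), option(map(int, int)))

Decompose map/2: map(string, E) ≐ map(string, S),  map(map(int, int), T2) ≐ map(E, map(map(E, E), option(S))).
Decompose map/2: string ≐ string,  E ≐ S.
Delete trivial equation string ≐ string.
Bind E := S; substituting into the remaining equation gives: map(map(int, int), T2) ≐ map(S, map(map(S, S), option(S))).
Decompose map/2: map(int, int) ≐ S,  T2 ≐ map(map(S, S), option(S)).
Bind S := map(int, int); substituting into the remaining equation gives: T2 ≐ map(map(map(int, int), map(int, int)), option(map(int, int))). Substituting into the earlier binding gives E := map(int, int).
Bind T2 := map(map(map(int, int), map(int, int)), option(map(int, int))).
MGU = { E -> map(int, int), S -> map(int, int), T2 -> map(map(map(int, int), map(int, int)), option(map(int, int))) }, so T2 -> map(map(map(int, int), map(int, int)), option(map(int, int))).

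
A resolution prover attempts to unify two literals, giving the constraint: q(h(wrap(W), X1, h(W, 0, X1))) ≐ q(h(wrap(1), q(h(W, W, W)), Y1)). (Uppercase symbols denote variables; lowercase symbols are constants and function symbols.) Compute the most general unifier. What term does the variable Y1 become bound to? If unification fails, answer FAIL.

Decompose q/1: h(wrap(W), X1, h(W, 0, X1)) ≐ h(wrap(1), q(h(W, W, W)), Y1).
Decompose h/3: wrap(W) ≐ wrap(1),  X1 ≐ q(h(W, W, W)),  h(W, 0, X1) ≐ Y1.
Decompose wrap/1: W ≐ 1.
Bind W := 1; substituting into the remaining equations gives: X1 ≐ q(h(1, 1, 1)),  h(1, 0, X1) ≐ Y1.
Bind X1 := q(h(1, 1, 1)); substituting into the remaining equation gives: h(1, 0, q(h(1, 1, 1))) ≐ Y1.
Bind Y1 := h(1, 0, q(h(1, 1, 1))).
MGU = { W ↦ 1, X1 ↦ q(h(1, 1, 1)), Y1 ↦ h(1, 0, q(h(1, 1, 1))) }, so Y1 ↦ h(1, 0, q(h(1, 1, 1))).

h(1, 0, q(h(1, 1, 1)))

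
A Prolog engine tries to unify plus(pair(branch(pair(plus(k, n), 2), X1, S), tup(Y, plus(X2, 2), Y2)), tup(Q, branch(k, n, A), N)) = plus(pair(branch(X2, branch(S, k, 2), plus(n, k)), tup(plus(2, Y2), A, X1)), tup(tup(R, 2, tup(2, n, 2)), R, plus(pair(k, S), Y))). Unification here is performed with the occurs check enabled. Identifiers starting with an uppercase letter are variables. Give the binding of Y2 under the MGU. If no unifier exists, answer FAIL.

branch(plus(n, k), k, 2)

Decompose plus/2: pair(branch(pair(plus(k, n), 2), X1, S), tup(Y, plus(X2, 2), Y2)) = pair(branch(X2, branch(S, k, 2), plus(n, k)), tup(plus(2, Y2), A, X1)),  tup(Q, branch(k, n, A), N) = tup(tup(R, 2, tup(2, n, 2)), R, plus(pair(k, S), Y)).
Decompose pair/2: branch(pair(plus(k, n), 2), X1, S) = branch(X2, branch(S, k, 2), plus(n, k)),  tup(Y, plus(X2, 2), Y2) = tup(plus(2, Y2), A, X1).
Decompose branch/3: pair(plus(k, n), 2) = X2,  X1 = branch(S, k, 2),  S = plus(n, k).
Bind X2 := pair(plus(k, n), 2); substituting into the one remaining equation that mentions X2 gives: tup(Y, plus(pair(plus(k, n), 2), 2), Y2) = tup(plus(2, Y2), A, X1).
Bind X1 := branch(S, k, 2); substituting into the one remaining equation that mentions X1 gives: tup(Y, plus(pair(plus(k, n), 2), 2), Y2) = tup(plus(2, Y2), A, branch(S, k, 2)).
Bind S := plus(n, k); substituting into the remaining equations gives: tup(Y, plus(pair(plus(k, n), 2), 2), Y2) = tup(plus(2, Y2), A, branch(plus(n, k), k, 2)),  tup(Q, branch(k, n, A), N) = tup(tup(R, 2, tup(2, n, 2)), R, plus(pair(k, plus(n, k)), Y)). Substituting into the earlier binding gives X1 := branch(plus(n, k), k, 2).
Decompose tup/3: Y = plus(2, Y2),  plus(pair(plus(k, n), 2), 2) = A,  Y2 = branch(plus(n, k), k, 2).
Bind Y := plus(2, Y2); substituting into the one remaining equation that mentions Y gives: tup(Q, branch(k, n, A), N) = tup(tup(R, 2, tup(2, n, 2)), R, plus(pair(k, plus(n, k)), plus(2, Y2))).
Bind A := plus(pair(plus(k, n), 2), 2); substituting into the one remaining equation that mentions A gives: tup(Q, branch(k, n, plus(pair(plus(k, n), 2), 2)), N) = tup(tup(R, 2, tup(2, n, 2)), R, plus(pair(k, plus(n, k)), plus(2, Y2))).
Bind Y2 := branch(plus(n, k), k, 2); substituting into the remaining equation gives: tup(Q, branch(k, n, plus(pair(plus(k, n), 2), 2)), N) = tup(tup(R, 2, tup(2, n, 2)), R, plus(pair(k, plus(n, k)), plus(2, branch(plus(n, k), k, 2)))). Substituting into the earlier binding gives Y := plus(2, branch(plus(n, k), k, 2)).
Decompose tup/3: Q = tup(R, 2, tup(2, n, 2)),  branch(k, n, plus(pair(plus(k, n), 2), 2)) = R,  N = plus(pair(k, plus(n, k)), plus(2, branch(plus(n, k), k, 2))).
Bind Q := tup(R, 2, tup(2, n, 2)); no other remaining equation mentions Q.
Bind R := branch(k, n, plus(pair(plus(k, n), 2), 2)); no other remaining equation mentions R. Substituting into the earlier binding gives Q := tup(branch(k, n, plus(pair(plus(k, n), 2), 2)), 2, tup(2, n, 2)).
Bind N := plus(pair(k, plus(n, k)), plus(2, branch(plus(n, k), k, 2))).
MGU = { X2 -> pair(plus(k, n), 2), X1 -> branch(plus(n, k), k, 2), S -> plus(n, k), Y -> plus(2, branch(plus(n, k), k, 2)), A -> plus(pair(plus(k, n), 2), 2), Y2 -> branch(plus(n, k), k, 2), Q -> tup(branch(k, n, plus(pair(plus(k, n), 2), 2)), 2, tup(2, n, 2)), R -> branch(k, n, plus(pair(plus(k, n), 2), 2)), N -> plus(pair(k, plus(n, k)), plus(2, branch(plus(n, k), k, 2))) }, so Y2 -> branch(plus(n, k), k, 2).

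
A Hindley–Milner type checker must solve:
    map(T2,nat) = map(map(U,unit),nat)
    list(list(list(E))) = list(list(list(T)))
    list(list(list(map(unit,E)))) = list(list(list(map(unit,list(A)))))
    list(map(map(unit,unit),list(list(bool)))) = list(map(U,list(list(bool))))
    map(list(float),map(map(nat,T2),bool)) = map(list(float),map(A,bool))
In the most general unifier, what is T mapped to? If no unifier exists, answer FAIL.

list(map(nat,map(map(unit,unit),unit)))

Decompose map/2: T2 = map(U,unit),  nat = nat.
Bind T2 := map(U,unit); substituting into the one remaining equation that mentions T2 gives: map(list(float),map(map(nat,map(U,unit)),bool)) = map(list(float),map(A,bool)).
Delete trivial equation nat = nat.
Decompose list/1: list(list(E)) = list(list(T)).
Decompose list/1: list(E) = list(T).
Decompose list/1: E = T.
Bind E := T; substituting into the one remaining equation that mentions E gives: list(list(list(map(unit,T)))) = list(list(list(map(unit,list(A))))).
Decompose list/1: list(list(map(unit,T))) = list(list(map(unit,list(A)))).
Decompose list/1: list(map(unit,T)) = list(map(unit,list(A))).
Decompose list/1: map(unit,T) = map(unit,list(A)).
Decompose map/2: unit = unit,  T = list(A).
Delete trivial equation unit = unit.
Bind T := list(A); no other remaining equation mentions T. Substituting into the earlier binding gives E := list(A).
Decompose list/1: map(map(unit,unit),list(list(bool))) = map(U,list(list(bool))).
Decompose map/2: map(unit,unit) = U,  list(list(bool)) = list(list(bool)).
Bind U := map(unit,unit); substituting into the one remaining equation that mentions U gives: map(list(float),map(map(nat,map(map(unit,unit),unit)),bool)) = map(list(float),map(A,bool)). Substituting into the earlier binding gives T2 := map(map(unit,unit),unit).
Delete trivial equation list(list(bool)) = list(list(bool)).
Decompose map/2: list(float) = list(float),  map(map(nat,map(map(unit,unit),unit)),bool) = map(A,bool).
Delete trivial equation list(float) = list(float).
Decompose map/2: map(nat,map(map(unit,unit),unit)) = A,  bool = bool.
Bind A := map(nat,map(map(unit,unit),unit)); no other remaining equation mentions A. Substituting into the earlier bindings gives E := list(map(nat,map(map(unit,unit),unit))), T := list(map(nat,map(map(unit,unit),unit))).
Delete trivial equation bool = bool.
MGU = { T2 ↦ map(map(unit,unit),unit), E ↦ list(map(nat,map(map(unit,unit),unit))), T ↦ list(map(nat,map(map(unit,unit),unit))), U ↦ map(unit,unit), A ↦ map(nat,map(map(unit,unit),unit)) }, so T ↦ list(map(nat,map(map(unit,unit),unit))).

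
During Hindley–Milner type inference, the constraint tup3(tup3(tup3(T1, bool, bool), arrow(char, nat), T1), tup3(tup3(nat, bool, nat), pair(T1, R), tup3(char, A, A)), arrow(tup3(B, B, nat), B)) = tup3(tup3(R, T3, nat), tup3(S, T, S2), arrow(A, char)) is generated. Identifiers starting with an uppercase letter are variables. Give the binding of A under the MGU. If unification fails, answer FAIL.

Decompose tup3/3: tup3(tup3(T1, bool, bool), arrow(char, nat), T1) = tup3(R, T3, nat),  tup3(tup3(nat, bool, nat), pair(T1, R), tup3(char, A, A)) = tup3(S, T, S2),  arrow(tup3(B, B, nat), B) = arrow(A, char).
Decompose tup3/3: tup3(T1, bool, bool) = R,  arrow(char, nat) = T3,  T1 = nat.
Bind R := tup3(T1, bool, bool); substituting into the one remaining equation that mentions R gives: tup3(tup3(nat, bool, nat), pair(T1, tup3(T1, bool, bool)), tup3(char, A, A)) = tup3(S, T, S2).
Bind T3 := arrow(char, nat); no other remaining equation mentions T3.
Bind T1 := nat; substituting into the one remaining equation that mentions T1 gives: tup3(tup3(nat, bool, nat), pair(nat, tup3(nat, bool, bool)), tup3(char, A, A)) = tup3(S, T, S2). Substituting into the earlier binding gives R := tup3(nat, bool, bool).
Decompose tup3/3: tup3(nat, bool, nat) = S,  pair(nat, tup3(nat, bool, bool)) = T,  tup3(char, A, A) = S2.
Bind S := tup3(nat, bool, nat); no other remaining equation mentions S.
Bind T := pair(nat, tup3(nat, bool, bool)); no other remaining equation mentions T.
Bind S2 := tup3(char, A, A); no other remaining equation mentions S2.
Decompose arrow/2: tup3(B, B, nat) = A,  B = char.
Bind A := tup3(B, B, nat); no other remaining equation mentions A. Substituting into the earlier binding gives S2 := tup3(char, tup3(B, B, nat), tup3(B, B, nat)).
Bind B := char. Substituting into the earlier bindings gives S2 := tup3(char, tup3(char, char, nat), tup3(char, char, nat)), A := tup3(char, char, nat).
MGU = { R -> tup3(nat, bool, bool), T3 -> arrow(char, nat), T1 -> nat, S -> tup3(nat, bool, nat), T -> pair(nat, tup3(nat, bool, bool)), S2 -> tup3(char, tup3(char, char, nat), tup3(char, char, nat)), A -> tup3(char, char, nat), B -> char }, so A -> tup3(char, char, nat).

tup3(char, char, nat)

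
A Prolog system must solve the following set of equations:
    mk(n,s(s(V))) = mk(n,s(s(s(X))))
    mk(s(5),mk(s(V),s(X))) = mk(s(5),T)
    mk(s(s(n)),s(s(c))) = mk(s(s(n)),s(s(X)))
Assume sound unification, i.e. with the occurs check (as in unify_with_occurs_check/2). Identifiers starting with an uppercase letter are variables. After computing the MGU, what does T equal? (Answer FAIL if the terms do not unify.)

Decompose mk/2: n = n,  s(s(V)) = s(s(s(X))).
Delete trivial equation n = n.
Decompose s/1: s(V) = s(s(X)).
Decompose s/1: V = s(X).
Bind V := s(X); substituting into the one remaining equation that mentions V gives: mk(s(5),mk(s(s(X)),s(X))) = mk(s(5),T).
Decompose mk/2: s(5) = s(5),  mk(s(s(X)),s(X)) = T.
Delete trivial equation s(5) = s(5).
Bind T := mk(s(s(X)),s(X)); no other remaining equation mentions T.
Decompose mk/2: s(s(n)) = s(s(n)),  s(s(c)) = s(s(X)).
Delete trivial equation s(s(n)) = s(s(n)).
Decompose s/1: s(c) = s(X).
Decompose s/1: c = X.
Bind X := c. Substituting into the earlier bindings gives V := s(c), T := mk(s(s(c)),s(c)).
MGU = { V -> s(c), T -> mk(s(s(c)),s(c)), X -> c }, so T -> mk(s(s(c)),s(c)).

mk(s(s(c)),s(c))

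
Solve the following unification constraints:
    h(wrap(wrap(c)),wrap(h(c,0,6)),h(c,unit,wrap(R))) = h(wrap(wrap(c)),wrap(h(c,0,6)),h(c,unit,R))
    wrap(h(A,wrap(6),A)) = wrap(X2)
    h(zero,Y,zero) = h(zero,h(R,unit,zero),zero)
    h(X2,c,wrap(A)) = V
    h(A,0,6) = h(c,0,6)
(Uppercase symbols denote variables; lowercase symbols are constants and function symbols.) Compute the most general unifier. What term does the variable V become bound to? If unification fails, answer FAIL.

Decompose h/3: wrap(wrap(c)) = wrap(wrap(c)),  wrap(h(c,0,6)) = wrap(h(c,0,6)),  h(c,unit,wrap(R)) = h(c,unit,R).
Delete trivial equation wrap(wrap(c)) = wrap(wrap(c)).
Delete trivial equation wrap(h(c,0,6)) = wrap(h(c,0,6)).
Decompose h/3: c = c,  unit = unit,  wrap(R) = R.
Delete trivial equation c = c.
Delete trivial equation unit = unit.
Occurs check fails: R occurs in wrap(R); the equation R = wrap(R) has no finite solution.

FAIL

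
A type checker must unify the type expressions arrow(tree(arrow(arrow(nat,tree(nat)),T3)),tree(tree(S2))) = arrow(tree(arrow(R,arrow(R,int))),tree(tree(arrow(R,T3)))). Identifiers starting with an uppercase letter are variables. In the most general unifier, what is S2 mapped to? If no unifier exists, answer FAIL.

Decompose arrow/2: tree(arrow(arrow(nat,tree(nat)),T3)) = tree(arrow(R,arrow(R,int))),  tree(tree(S2)) = tree(tree(arrow(R,T3))).
Decompose tree/1: arrow(arrow(nat,tree(nat)),T3) = arrow(R,arrow(R,int)).
Decompose arrow/2: arrow(nat,tree(nat)) = R,  T3 = arrow(R,int).
Bind R := arrow(nat,tree(nat)); substituting into the remaining equations gives: T3 = arrow(arrow(nat,tree(nat)),int),  tree(tree(S2)) = tree(tree(arrow(arrow(nat,tree(nat)),T3))).
Bind T3 := arrow(arrow(nat,tree(nat)),int); substituting into the remaining equation gives: tree(tree(S2)) = tree(tree(arrow(arrow(nat,tree(nat)),arrow(arrow(nat,tree(nat)),int)))).
Decompose tree/1: tree(S2) = tree(arrow(arrow(nat,tree(nat)),arrow(arrow(nat,tree(nat)),int))).
Decompose tree/1: S2 = arrow(arrow(nat,tree(nat)),arrow(arrow(nat,tree(nat)),int)).
Bind S2 := arrow(arrow(nat,tree(nat)),arrow(arrow(nat,tree(nat)),int)).
MGU = { R := arrow(nat,tree(nat)), T3 := arrow(arrow(nat,tree(nat)),int), S2 := arrow(arrow(nat,tree(nat)),arrow(arrow(nat,tree(nat)),int)) }, so S2 := arrow(arrow(nat,tree(nat)),arrow(arrow(nat,tree(nat)),int)).

arrow(arrow(nat,tree(nat)),arrow(arrow(nat,tree(nat)),int))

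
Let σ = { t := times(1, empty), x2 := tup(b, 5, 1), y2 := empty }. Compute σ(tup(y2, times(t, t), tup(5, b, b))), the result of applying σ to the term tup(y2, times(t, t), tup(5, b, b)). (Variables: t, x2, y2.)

Replace each occurrence of t with times(1, empty).
Replace each occurrence of y2 with empty.
Result: tup(empty, times(times(1, empty), times(1, empty)), tup(5, b, b)).

tup(empty, times(times(1, empty), times(1, empty)), tup(5, b, b))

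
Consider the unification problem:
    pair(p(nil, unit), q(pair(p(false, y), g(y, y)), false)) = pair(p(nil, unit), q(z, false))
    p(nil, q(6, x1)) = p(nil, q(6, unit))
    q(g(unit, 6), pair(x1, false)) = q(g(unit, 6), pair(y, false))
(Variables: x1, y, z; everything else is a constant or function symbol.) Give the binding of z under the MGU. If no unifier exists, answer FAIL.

pair(p(false, unit), g(unit, unit))

Decompose pair/2: p(nil, unit) = p(nil, unit),  q(pair(p(false, y), g(y, y)), false) = q(z, false).
Delete trivial equation p(nil, unit) = p(nil, unit).
Decompose q/2: pair(p(false, y), g(y, y)) = z,  false = false.
Bind z := pair(p(false, y), g(y, y)); no other remaining equation mentions z.
Delete trivial equation false = false.
Decompose p/2: nil = nil,  q(6, x1) = q(6, unit).
Delete trivial equation nil = nil.
Decompose q/2: 6 = 6,  x1 = unit.
Delete trivial equation 6 = 6.
Bind x1 := unit; substituting into the remaining equation gives: q(g(unit, 6), pair(unit, false)) = q(g(unit, 6), pair(y, false)).
Decompose q/2: g(unit, 6) = g(unit, 6),  pair(unit, false) = pair(y, false).
Delete trivial equation g(unit, 6) = g(unit, 6).
Decompose pair/2: unit = y,  false = false.
Bind y := unit; no other remaining equation mentions y. Substituting into the earlier binding gives z := pair(p(false, unit), g(unit, unit)).
Delete trivial equation false = false.
MGU = { z := pair(p(false, unit), g(unit, unit)), x1 := unit, y := unit }, so z := pair(p(false, unit), g(unit, unit)).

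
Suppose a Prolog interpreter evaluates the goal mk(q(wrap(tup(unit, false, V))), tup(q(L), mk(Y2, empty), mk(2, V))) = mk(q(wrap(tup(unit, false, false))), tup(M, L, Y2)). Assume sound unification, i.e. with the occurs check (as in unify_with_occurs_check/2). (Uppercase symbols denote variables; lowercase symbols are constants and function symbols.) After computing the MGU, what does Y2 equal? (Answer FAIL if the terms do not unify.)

Decompose mk/2: q(wrap(tup(unit, false, V))) = q(wrap(tup(unit, false, false))),  tup(q(L), mk(Y2, empty), mk(2, V)) = tup(M, L, Y2).
Decompose q/1: wrap(tup(unit, false, V)) = wrap(tup(unit, false, false)).
Decompose wrap/1: tup(unit, false, V) = tup(unit, false, false).
Decompose tup/3: unit = unit,  false = false,  V = false.
Delete trivial equation unit = unit.
Delete trivial equation false = false.
Bind V := false; substituting into the remaining equation gives: tup(q(L), mk(Y2, empty), mk(2, false)) = tup(M, L, Y2).
Decompose tup/3: q(L) = M,  mk(Y2, empty) = L,  mk(2, false) = Y2.
Bind M := q(L); no other remaining equation mentions M.
Bind L := mk(Y2, empty); no other remaining equation mentions L. Substituting into the earlier binding gives M := q(mk(Y2, empty)).
Bind Y2 := mk(2, false). Substituting into the earlier bindings gives M := q(mk(mk(2, false), empty)), L := mk(mk(2, false), empty).
MGU = { V = false, M = q(mk(mk(2, false), empty)), L = mk(mk(2, false), empty), Y2 = mk(2, false) }, so Y2 = mk(2, false).

mk(2, false)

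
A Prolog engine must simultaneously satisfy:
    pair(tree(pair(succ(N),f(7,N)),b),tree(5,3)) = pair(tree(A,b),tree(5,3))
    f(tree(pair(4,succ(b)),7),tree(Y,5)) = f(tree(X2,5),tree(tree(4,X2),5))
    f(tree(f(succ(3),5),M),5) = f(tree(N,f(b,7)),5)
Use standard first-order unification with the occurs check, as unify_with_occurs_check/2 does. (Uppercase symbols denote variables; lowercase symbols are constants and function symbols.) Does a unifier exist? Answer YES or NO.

NO

Decompose pair/2: tree(pair(succ(N),f(7,N)),b) = tree(A,b),  tree(5,3) = tree(5,3).
Decompose tree/2: pair(succ(N),f(7,N)) = A,  b = b.
Bind A := pair(succ(N),f(7,N)); no other remaining equation mentions A.
Delete trivial equation b = b.
Delete trivial equation tree(5,3) = tree(5,3).
Decompose f/2: tree(pair(4,succ(b)),7) = tree(X2,5),  tree(Y,5) = tree(tree(4,X2),5).
Decompose tree/2: pair(4,succ(b)) = X2,  7 = 5.
Bind X2 := pair(4,succ(b)); substituting into the one remaining equation that mentions X2 gives: tree(Y,5) = tree(tree(4,pair(4,succ(b))),5).
Clash: constants 7 and 5 differ; no unifier exists.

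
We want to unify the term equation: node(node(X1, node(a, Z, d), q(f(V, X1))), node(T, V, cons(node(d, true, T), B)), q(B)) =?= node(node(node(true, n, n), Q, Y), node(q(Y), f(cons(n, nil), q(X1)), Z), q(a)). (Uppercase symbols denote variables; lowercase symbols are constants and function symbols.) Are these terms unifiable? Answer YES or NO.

Decompose node/3: node(X1, node(a, Z, d), q(f(V, X1))) =?= node(node(true, n, n), Q, Y),  node(T, V, cons(node(d, true, T), B)) =?= node(q(Y), f(cons(n, nil), q(X1)), Z),  q(B) =?= q(a).
Decompose node/3: X1 =?= node(true, n, n),  node(a, Z, d) =?= Q,  q(f(V, X1)) =?= Y.
Bind X1 := node(true, n, n); substituting into the 2 remaining equations that mention X1 gives: q(f(V, node(true, n, n))) =?= Y,  node(T, V, cons(node(d, true, T), B)) =?= node(q(Y), f(cons(n, nil), q(node(true, n, n))), Z).
Bind Q := node(a, Z, d); no other remaining equation mentions Q.
Bind Y := q(f(V, node(true, n, n))); substituting into the one remaining equation that mentions Y gives: node(T, V, cons(node(d, true, T), B)) =?= node(q(q(f(V, node(true, n, n)))), f(cons(n, nil), q(node(true, n, n))), Z).
Decompose node/3: T =?= q(q(f(V, node(true, n, n)))),  V =?= f(cons(n, nil), q(node(true, n, n))),  cons(node(d, true, T), B) =?= Z.
Bind T := q(q(f(V, node(true, n, n)))); substituting into the one remaining equation that mentions T gives: cons(node(d, true, q(q(f(V, node(true, n, n))))), B) =?= Z.
Bind V := f(cons(n, nil), q(node(true, n, n))); substituting into the one remaining equation that mentions V gives: cons(node(d, true, q(q(f(f(cons(n, nil), q(node(true, n, n))), node(true, n, n))))), B) =?= Z. Substituting into the earlier bindings gives Y := q(f(f(cons(n, nil), q(node(true, n, n))), node(true, n, n))), T := q(q(f(f(cons(n, nil), q(node(true, n, n))), node(true, n, n)))).
Bind Z := cons(node(d, true, q(q(f(f(cons(n, nil), q(node(true, n, n))), node(true, n, n))))), B); no other remaining equation mentions Z. Substituting into the earlier binding gives Q := node(a, cons(node(d, true, q(q(f(f(cons(n, nil), q(node(true, n, n))), node(true, n, n))))), B), d).
Decompose q/1: B =?= a.
Bind B := a. Substituting into the earlier bindings gives Q := node(a, cons(node(d, true, q(q(f(f(cons(n, nil), q(node(true, n, n))), node(true, n, n))))), a), d), Z := cons(node(d, true, q(q(f(f(cons(n, nil), q(node(true, n, n))), node(true, n, n))))), a).
No equations remain and no clash or occurs-check failure arose, so a unifier exists.

YES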